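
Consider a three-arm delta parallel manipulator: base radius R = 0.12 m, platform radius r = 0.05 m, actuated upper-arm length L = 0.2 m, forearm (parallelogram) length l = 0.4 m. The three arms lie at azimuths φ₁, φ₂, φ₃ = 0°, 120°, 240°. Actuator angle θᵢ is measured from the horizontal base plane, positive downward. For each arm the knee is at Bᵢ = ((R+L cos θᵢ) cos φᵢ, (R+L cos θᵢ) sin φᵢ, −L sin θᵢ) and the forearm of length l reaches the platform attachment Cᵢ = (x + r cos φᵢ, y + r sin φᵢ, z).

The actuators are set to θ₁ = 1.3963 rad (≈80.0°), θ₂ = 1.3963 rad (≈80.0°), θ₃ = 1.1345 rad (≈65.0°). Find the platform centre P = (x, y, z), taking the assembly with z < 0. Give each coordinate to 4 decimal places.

φ1=0.0°: virtual centre (0.1047, 0.0000, -0.1970), radius l
arm 2 at φ=120.0°: ρ2 = 0.1047;  S2 = (-0.0524, 0.0907, -0.1970)
S3 = (0.1545·cos240.0°, 0.1545·sin240.0°, -0.1813) = (-0.0773, -0.1338, -0.1813)
eliminate P² terms by subtracting sphere 1 from 2 and 3
[-0.3142 0.1814 0.0000]·P = 0.0000;  [-0.3640 -0.2676 0.0314]·P = 0.0070
det = 0.1501;  x = -0.0084+0.0379z,  y = -0.0146+0.0657z
sphere 1 gives Az²+Bz+C=0 with A=1.0058, B=0.3834, C=-0.1082;  B²−4AC=0.5823;  roots -0.5700, 0.1887;  negative root z = -0.5700
x = -0.0300, y = -0.0520

(-0.0300, -0.0520, -0.5700)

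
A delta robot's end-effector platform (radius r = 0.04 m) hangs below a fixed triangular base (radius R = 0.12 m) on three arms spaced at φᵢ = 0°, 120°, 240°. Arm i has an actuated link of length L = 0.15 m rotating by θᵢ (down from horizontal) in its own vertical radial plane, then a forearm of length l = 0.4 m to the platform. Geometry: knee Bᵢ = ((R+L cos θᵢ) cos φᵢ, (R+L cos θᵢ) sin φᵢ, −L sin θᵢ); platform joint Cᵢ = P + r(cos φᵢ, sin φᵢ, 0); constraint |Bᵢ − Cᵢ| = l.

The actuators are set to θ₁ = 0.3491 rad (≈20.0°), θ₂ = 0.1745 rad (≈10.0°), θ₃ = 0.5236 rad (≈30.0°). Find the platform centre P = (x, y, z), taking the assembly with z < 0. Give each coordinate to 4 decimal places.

S1 = (0.2210·cos0.0°, 0.2210·sin0.0°, -0.0513) = (0.2210, 0.0000, -0.0513)
φ2=120.0°: virtual centre (-0.1139, 0.1972, -0.0260), radius l
φ3=240.0°: virtual centre (-0.1050, -0.1818, -0.0750), radius l
eliminate P² terms by subtracting sphere 1 from 2 and 3
[-0.6696 0.3944 0.0505]·P = 0.0011;  [-0.6518 -0.3636 -0.0474]·P = -0.0018
Cramer: x(z) = 0.0006-0.0006z;  y(z) = 0.0038-0.1292z
quadratic in z: (1.0167)z²+(0.1019)z+(-0.1088)=0, √Δ=0.6729 → z ∈ {-0.3811, 0.2808}; z = -0.3811 (taking z<0)
x = 0.0008, y = 0.0530

(0.0008, 0.0530, -0.3811)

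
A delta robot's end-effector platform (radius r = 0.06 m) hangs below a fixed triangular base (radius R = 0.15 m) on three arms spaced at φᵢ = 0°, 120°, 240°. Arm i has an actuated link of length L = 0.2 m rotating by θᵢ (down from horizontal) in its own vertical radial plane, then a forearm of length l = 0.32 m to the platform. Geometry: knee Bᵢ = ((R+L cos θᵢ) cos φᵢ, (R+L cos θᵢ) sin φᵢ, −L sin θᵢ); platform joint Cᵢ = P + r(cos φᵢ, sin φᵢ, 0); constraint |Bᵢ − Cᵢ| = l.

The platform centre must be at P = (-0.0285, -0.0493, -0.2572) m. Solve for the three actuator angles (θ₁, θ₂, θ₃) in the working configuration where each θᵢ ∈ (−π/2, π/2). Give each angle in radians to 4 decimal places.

φ1=0.0° → target in arm frame (-0.0285, -0.0493)
  A=0.1185, B=-0.2572, C=(l²−L²−A²−y'²−z²)/(2L)=-0.0506
  √(A²+B²)=0.2832;  θ1 = -1.1391+1.7503 ≈ 0.6112
φ2=120.0° → target in arm frame (-0.0284, 0.0493)
  A=0.1184, B=-0.2572, C=(l²−L²−A²−y'²−z²)/(2L)=-0.0505
  γ=atan2(-0.2572,0.1184)=-1.1392;  ψ=arccos(-0.1785)=1.7502;  θ2=γ+ψ≈0.6110
arm 3 (φ=240.0°): x'=0.0569, y'=0.0000
  A cos θ + B sin θ = C:  0.0331·cos θ + -0.2572·sin θ = -0.0121
  √(A²+B²)=0.2593;  θ3 = -1.4430+1.6175 ≈ 0.1745

θ₁ = 0.6112, θ₂ = 0.6110, θ₃ = 0.1745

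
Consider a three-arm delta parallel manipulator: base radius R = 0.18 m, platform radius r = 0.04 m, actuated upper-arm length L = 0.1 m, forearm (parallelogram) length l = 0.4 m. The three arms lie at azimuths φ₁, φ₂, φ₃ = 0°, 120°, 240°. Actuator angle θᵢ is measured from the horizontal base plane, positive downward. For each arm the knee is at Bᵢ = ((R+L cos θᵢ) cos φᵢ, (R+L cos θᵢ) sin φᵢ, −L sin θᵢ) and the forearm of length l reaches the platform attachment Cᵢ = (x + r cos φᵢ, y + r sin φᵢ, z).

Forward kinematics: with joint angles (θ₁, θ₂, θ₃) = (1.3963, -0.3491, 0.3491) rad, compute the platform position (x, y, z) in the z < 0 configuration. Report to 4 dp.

(-0.1596, 0.0567, -0.3358)

arm 1 at φ=0.0°: (R−r)+L cos θ1 = 0.1574;  O1 = (0.1574, 0.0000, -0.0985)
arm 2 at φ=120.0°: (R−r)+L cos θ2 = 0.2340;  O2 = (-0.1170, 0.2026, 0.0342)
φ3=240.0°: virtual centre (-0.1170, -0.2026, -0.0342), radius l
eliminate P² terms by subtracting sphere 1 from 2 and 3
linear system: -0.5487x+0.4052y = 0.0214−0.2654z; -0.5487x+-0.4052y = 0.0214−0.1286z
det = 0.4447;  x = -0.0391+0.3590z,  y = 0.0000+-0.1688z
sphere 1 gives Az²+Bz+C=0 with A=1.1574, B=0.0559, C=-0.1117;  B²−4AC=0.5203;  roots -0.3358, 0.2875;  negative root z = -0.3358
x = -0.1596, y = 0.0567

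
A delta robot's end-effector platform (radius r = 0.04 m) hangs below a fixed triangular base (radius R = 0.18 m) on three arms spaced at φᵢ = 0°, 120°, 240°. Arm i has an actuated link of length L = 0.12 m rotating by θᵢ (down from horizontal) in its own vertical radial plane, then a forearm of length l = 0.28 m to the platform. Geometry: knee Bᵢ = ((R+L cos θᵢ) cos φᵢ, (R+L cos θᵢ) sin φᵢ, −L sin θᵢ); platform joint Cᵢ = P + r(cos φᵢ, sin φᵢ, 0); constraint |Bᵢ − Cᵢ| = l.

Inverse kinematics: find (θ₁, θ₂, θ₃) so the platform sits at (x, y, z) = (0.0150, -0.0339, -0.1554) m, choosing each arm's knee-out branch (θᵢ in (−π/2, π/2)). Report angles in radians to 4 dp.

θ₁ = 0.1743, θ₂ = 0.6979, θ₃ = 0.0872

rotate P by −φ1: (0.0150, -0.0339, -0.1554)
  e−x'=0.1250;  (l²−L²−(e−x')²−y'²−z²)/2L = 0.0962
  θ1 = atan2(B,A) + arccos(C/0.1994) = 0.1743
rotate P by −φ2: (-0.0369, 0.0040, -0.1554)
  e−x'=0.1769;  (l²−L²−(e−x')²−y'²−z²)/2L = 0.0357
  √(A²+B²)=0.2354;  θ2 = -0.7209+1.4188 ≈ 0.6979
arm 3 (φ=240.0°): x'=0.0219, y'=0.0299
  A=0.1181, B=-0.1554, C=(l²−L²−A²−y'²−z²)/(2L)=0.1042
  γ=atan2(-0.1554,0.1181)=-0.9208;  ψ=arccos(0.5336)=1.0080;  θ3=γ+ψ≈0.0872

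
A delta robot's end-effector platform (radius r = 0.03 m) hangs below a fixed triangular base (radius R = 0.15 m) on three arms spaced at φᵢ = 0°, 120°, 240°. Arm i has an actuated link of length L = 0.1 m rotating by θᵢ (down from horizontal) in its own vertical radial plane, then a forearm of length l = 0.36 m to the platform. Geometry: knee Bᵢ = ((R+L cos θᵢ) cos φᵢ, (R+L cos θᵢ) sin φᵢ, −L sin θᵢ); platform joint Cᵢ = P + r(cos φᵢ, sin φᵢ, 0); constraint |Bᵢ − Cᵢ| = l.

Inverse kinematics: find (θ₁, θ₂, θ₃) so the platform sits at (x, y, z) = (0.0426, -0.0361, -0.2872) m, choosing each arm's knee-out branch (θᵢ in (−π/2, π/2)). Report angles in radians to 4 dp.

φ1=0.0° → target in arm frame (0.0426, -0.0361)
  A cos θ + B sin θ = C:  0.0774·cos θ + -0.2872·sin θ = 0.1491
  γ=atan2(-0.2872,0.0774)=-1.3076;  ψ=arccos(0.5013)=1.0457;  θ1=γ+ψ≈-0.2619
rotate P by −φ2: (-0.0526, -0.0188, -0.2872)
  A=0.1726, B=-0.2872, C=(l²−L²−A²−y'²−z²)/(2L)=0.0349
  θ2 = atan2(B,A) + arccos(C/0.3351) = 0.4366
rotate P by −φ3: (0.0100, 0.0549, -0.2872)
  e−x'=0.1100;  (l²−L²−(e−x')²−y'²−z²)/2L = 0.1099
  θ3 = atan2(B,A) + arccos(C/0.3076) = 0.0003

θ₁ = -0.2619, θ₂ = 0.4366, θ₃ = 0.0003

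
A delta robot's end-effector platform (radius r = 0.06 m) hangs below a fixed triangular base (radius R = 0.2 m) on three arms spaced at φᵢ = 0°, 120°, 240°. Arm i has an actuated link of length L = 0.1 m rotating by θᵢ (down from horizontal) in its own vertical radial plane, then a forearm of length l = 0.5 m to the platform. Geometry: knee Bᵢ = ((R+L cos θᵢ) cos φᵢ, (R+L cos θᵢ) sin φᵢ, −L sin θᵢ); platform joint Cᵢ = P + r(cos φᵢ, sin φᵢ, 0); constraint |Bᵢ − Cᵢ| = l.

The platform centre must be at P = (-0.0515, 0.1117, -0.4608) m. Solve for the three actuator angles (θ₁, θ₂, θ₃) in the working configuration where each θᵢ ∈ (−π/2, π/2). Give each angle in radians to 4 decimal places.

arm 1 (φ=0.0°): x'=-0.0515, y'=0.1117
  e−x'=0.1915;  (l²−L²−(e−x')²−y'²−z²)/2L = -0.1074
  θ1 = atan2(B,A) + arccos(C/0.4990) = 0.6108
φ2=120.0° → target in arm frame (0.1225, -0.0112)
  e−x'=0.0175;  (l²−L²−(e−x')²−y'²−z²)/2L = 0.1362
  θ2 = atan2(B,A) + arccos(C/0.4611) = -0.2617
φ3=240.0° → target in arm frame (-0.0710, -0.1005)
  e−x'=0.2110;  (l²−L²−(e−x')²−y'²−z²)/2L = -0.1347
  √(A²+B²)=0.5068;  θ3 = -1.1414+1.8398 ≈ 0.6984

θ₁ = 0.6108, θ₂ = -0.2617, θ₃ = 0.6984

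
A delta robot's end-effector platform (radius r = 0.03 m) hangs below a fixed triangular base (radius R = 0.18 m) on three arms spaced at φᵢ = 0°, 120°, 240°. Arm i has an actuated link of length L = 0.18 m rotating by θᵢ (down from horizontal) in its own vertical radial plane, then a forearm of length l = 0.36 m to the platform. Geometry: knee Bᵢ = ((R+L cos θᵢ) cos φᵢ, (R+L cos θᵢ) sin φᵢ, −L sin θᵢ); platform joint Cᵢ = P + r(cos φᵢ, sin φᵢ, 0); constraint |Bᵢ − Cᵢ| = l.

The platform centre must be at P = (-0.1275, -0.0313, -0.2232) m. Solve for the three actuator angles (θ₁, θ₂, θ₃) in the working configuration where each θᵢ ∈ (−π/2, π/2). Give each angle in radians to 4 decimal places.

arm 1 (φ=0.0°): x'=-0.1275, y'=-0.0313
  A cos θ + B sin θ = C:  0.2775·cos θ + -0.2232·sin θ = -0.0850
  √(A²+B²)=0.3561;  θ1 = -0.6774+1.8118 ≈ 1.1345
φ2=120.0° → target in arm frame (0.0366, 0.1261)
  e−x'=0.1134;  (l²−L²−(e−x')²−y'²−z²)/2L = 0.0518
  √(A²+B²)=0.2503;  θ2 = -1.1009+1.3625 ≈ 0.2616
arm 3 (φ=240.0°): x'=0.0909, y'=-0.0948
  A cos θ + B sin θ = C:  0.0591·cos θ + -0.2232·sin θ = 0.0970
  θ3 = atan2(B,A) + arccos(C/0.2309) = -0.1743

θ₁ = 1.1345, θ₂ = 0.2616, θ₃ = -0.1743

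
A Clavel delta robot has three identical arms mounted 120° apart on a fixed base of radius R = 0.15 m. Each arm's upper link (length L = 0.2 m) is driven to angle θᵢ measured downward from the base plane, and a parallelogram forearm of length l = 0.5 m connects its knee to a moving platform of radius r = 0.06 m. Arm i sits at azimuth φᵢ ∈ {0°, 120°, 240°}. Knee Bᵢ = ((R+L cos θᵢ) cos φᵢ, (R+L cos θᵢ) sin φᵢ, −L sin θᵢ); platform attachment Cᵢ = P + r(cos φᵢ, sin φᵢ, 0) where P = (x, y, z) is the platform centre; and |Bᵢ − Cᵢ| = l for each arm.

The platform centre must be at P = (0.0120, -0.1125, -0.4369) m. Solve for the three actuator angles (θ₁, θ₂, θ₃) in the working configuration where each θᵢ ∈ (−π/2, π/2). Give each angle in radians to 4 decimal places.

θ₁ = 0.1745, θ₂ = 0.5237, θ₃ = -0.0873

φ1=0.0° → target in arm frame (0.0120, -0.1125)
  A cos θ + B sin θ = C:  0.0780·cos θ + -0.4369·sin θ = 0.0009
  θ1 = atan2(B,A) + arccos(C/0.4438) = 0.1745
rotate P by −φ2: (-0.1034, 0.0459, -0.4369)
  A cos θ + B sin θ = C:  0.1934·cos θ + -0.4369·sin θ = -0.0510
  γ=atan2(-0.4369,0.1934)=-1.1540;  ψ=arccos(-0.1067)=1.6777;  θ2=γ+ψ≈0.5237
rotate P by −φ3: (0.0914, 0.0666, -0.4369)
  e−x'=-0.0014;  (l²−L²−(e−x')²−y'²−z²)/2L = 0.0367
  γ=atan2(-0.4369,-0.0014)=-1.5741;  ψ=arccos(0.0840)=1.4867;  θ3=γ+ψ≈-0.0873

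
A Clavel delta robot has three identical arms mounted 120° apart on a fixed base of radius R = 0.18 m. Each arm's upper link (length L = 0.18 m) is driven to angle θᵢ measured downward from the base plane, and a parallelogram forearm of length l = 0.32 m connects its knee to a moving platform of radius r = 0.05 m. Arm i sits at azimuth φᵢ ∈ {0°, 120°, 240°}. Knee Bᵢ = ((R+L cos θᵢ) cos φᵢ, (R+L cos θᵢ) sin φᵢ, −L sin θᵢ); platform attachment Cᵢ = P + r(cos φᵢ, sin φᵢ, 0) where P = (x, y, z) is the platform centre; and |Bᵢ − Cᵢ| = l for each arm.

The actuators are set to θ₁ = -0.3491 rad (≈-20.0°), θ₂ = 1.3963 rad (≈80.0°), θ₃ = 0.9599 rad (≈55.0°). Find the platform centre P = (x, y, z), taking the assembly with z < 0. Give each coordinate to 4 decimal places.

(0.1625, -0.0638, -0.2207)

centre 1 = (0.2991·cos0.0°, 0.2991·sin0.0°, 0.0616) = (0.2991, 0.0000, 0.0616)
φ2=120.0°: virtual centre (-0.0806, 0.1396, -0.1773), radius l
arm 3 at φ=240.0°: ρ3 = 0.2332;  centre 3 = (-0.1166, -0.2020, -0.1474)
|centre ₂|²−|centre ₁|² = -0.0359;  |centre ₃|²−|centre ₁|² = -0.0171
[-0.7595 0.2793 -0.4777]·P = -0.0359;  [-0.8315 -0.4040 -0.4180]·P = -0.0171
det = 0.5391;  x = 0.0357+-0.5745z,  y = -0.0312+0.1478z
into |P−centre ₁|² = l²: 1.3520z² + 0.1703z + -0.0283 = 0;  Δ = 0.1818;  z = -0.2207 or 0.0947 → z<0 root = -0.2207
x = 0.1625, y = -0.0638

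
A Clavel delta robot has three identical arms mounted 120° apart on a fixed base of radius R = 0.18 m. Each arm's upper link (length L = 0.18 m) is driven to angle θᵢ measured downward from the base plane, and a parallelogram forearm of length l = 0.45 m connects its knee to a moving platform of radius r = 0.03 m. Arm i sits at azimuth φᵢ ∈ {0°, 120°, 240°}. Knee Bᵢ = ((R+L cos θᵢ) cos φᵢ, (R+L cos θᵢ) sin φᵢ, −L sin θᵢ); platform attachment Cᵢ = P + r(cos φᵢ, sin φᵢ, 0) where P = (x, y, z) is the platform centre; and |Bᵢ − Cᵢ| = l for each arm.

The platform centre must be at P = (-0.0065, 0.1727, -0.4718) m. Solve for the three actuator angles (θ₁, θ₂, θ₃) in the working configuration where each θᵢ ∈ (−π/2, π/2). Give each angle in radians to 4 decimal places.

φ1=0.0° → target in arm frame (-0.0065, 0.1727)
  A=0.1565, B=-0.4718, C=(l²−L²−A²−y'²−z²)/(2L)=-0.2967
  θ1 = atan2(B,A) + arccos(C/0.4971) = 0.9599
rotate P by −φ2: (0.1528, -0.0807, -0.4718)
  A=-0.0028, B=-0.4718, C=(l²−L²−A²−y'²−z²)/(2L)=-0.1639
  √(A²+B²)=0.4718;  θ2 = -1.5768+1.9257 ≈ 0.3489
rotate P by −φ3: (-0.1463, -0.0920, -0.4718)
  e−x'=0.2963;  (l²−L²−(e−x')²−y'²−z²)/2L = -0.4132
  γ=atan2(-0.4718,0.2963)=-1.0100;  ψ=arccos(-0.7417)=2.4064;  θ3=γ+ψ≈1.3964

θ₁ = 0.9599, θ₂ = 0.3489, θ₃ = 1.3964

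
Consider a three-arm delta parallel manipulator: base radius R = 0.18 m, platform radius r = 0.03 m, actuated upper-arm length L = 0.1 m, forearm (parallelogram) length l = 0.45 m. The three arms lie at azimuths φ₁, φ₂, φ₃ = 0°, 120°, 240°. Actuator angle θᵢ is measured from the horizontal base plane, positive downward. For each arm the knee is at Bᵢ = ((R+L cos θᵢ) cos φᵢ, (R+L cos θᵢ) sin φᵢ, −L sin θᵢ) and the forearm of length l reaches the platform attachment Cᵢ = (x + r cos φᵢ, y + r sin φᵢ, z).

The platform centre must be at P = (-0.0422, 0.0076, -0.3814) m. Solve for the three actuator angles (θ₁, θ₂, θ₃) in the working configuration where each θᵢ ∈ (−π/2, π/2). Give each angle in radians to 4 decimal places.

φ1=0.0° → target in arm frame (-0.0422, 0.0076)
  A=0.1922, B=-0.3814, C=(l²−L²−A²−y'²−z²)/(2L)=0.0502
  √(A²+B²)=0.4271;  θ1 = -1.1040+1.4530 ≈ 0.3490
rotate P by −φ2: (0.0277, 0.0327, -0.3814)
  A=0.1223, B=-0.3814, C=(l²−L²−A²−y'²−z²)/(2L)=0.1550
  θ2 = atan2(B,A) + arccos(C/0.4005) = -0.0870
rotate P by −φ3: (0.0145, -0.0403, -0.3814)
  A=0.1355, B=-0.3814, C=(l²−L²−A²−y'²−z²)/(2L)=0.1353
  θ3 = atan2(B,A) + arccos(C/0.4047) = 0.0006

θ₁ = 0.3490, θ₂ = -0.0870, θ₃ = 0.0006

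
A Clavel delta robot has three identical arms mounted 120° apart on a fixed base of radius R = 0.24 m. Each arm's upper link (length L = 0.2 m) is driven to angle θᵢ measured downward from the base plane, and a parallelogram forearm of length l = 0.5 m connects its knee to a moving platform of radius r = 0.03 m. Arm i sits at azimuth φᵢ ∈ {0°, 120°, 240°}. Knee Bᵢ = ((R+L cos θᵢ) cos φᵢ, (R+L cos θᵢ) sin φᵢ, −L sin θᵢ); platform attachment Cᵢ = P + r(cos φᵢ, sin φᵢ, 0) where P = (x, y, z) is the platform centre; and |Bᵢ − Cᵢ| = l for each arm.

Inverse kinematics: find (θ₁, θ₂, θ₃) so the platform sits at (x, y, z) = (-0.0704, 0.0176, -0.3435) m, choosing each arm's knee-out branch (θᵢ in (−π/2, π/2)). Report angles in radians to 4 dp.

rotate P by −φ1: (-0.0704, 0.0176, -0.3435)
  A cos θ + B sin θ = C:  0.2804·cos θ + -0.3435·sin θ = 0.0327
  √(A²+B²)=0.4434;  θ1 = -0.8862+1.4970 ≈ 0.6108
φ2=120.0° → target in arm frame (0.0504, 0.0522)
  A cos θ + B sin θ = C:  0.1596·cos θ + -0.3435·sin θ = 0.1596
  θ2 = atan2(B,A) + arccos(C/0.3787) = 0.0000
φ3=240.0° → target in arm frame (0.0200, -0.0698)
  A=0.1900, B=-0.3435, C=(l²−L²−A²−y'²−z²)/(2L)=0.1276
  γ=atan2(-0.3435,0.1900)=-1.0655;  ψ=arccos(0.3249)=1.2398;  θ3=γ+ψ≈0.1744

θ₁ = 0.6108, θ₂ = 0.0000, θ₃ = 0.1744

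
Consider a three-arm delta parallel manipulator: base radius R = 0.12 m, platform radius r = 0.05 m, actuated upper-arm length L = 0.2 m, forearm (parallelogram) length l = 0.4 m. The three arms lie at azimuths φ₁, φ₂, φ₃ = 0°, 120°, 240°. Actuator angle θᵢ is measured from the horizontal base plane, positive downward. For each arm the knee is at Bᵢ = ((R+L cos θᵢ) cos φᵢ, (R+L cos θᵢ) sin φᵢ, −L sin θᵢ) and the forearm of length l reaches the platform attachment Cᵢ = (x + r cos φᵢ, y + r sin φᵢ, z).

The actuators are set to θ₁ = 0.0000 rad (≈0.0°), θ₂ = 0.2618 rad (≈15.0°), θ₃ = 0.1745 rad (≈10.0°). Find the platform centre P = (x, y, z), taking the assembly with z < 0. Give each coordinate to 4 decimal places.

(0.0357, -0.0127, -0.3240)

arm 1 at φ=0.0°: ρ1 = 0.2700;  S1 = (0.2700, 0.0000, 0.0000)
arm 2 at φ=120.0°: ρ2 = 0.2632;  S2 = (-0.1316, 0.2279, -0.0518)
S3 = (0.2670·cos240.0°, 0.2670·sin240.0°, -0.0347) = (-0.1335, -0.2312, -0.0347)
|S₂|²−|S₁|² = -0.0010;  |S₃|²−|S₁|² = -0.0004
[-0.8032 0.4559 -0.1035]·P = -0.0010;  [-0.8070 -0.4624 -0.0694]·P = -0.0004
Cramer: x(z) = 0.0009-0.1076z;  y(z) = -0.0006+0.0376z
sphere 1 gives Az²+Bz+C=0 with A=1.0130, B=0.0579, C=-0.0876;  B²−4AC=0.3581;  roots -0.3240, 0.2668;  negative root z = -0.3240
x = 0.0357, y = -0.0127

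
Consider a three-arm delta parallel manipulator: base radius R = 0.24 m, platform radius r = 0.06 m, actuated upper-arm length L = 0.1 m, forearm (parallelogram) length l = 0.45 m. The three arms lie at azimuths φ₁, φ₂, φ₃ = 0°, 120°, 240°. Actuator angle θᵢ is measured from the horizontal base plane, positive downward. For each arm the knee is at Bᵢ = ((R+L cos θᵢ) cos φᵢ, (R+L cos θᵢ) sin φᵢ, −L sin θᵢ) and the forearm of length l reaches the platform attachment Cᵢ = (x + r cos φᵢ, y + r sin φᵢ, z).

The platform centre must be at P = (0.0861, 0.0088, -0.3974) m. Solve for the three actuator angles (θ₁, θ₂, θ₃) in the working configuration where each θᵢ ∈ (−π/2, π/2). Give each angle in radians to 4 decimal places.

θ₁ = -0.0878, θ₂ = 0.6980, θ₃ = 0.7852

arm 1 (φ=0.0°): x'=0.0861, y'=0.0088
  e−x'=0.0939;  (l²−L²−(e−x')²−y'²−z²)/2L = 0.1284
  √(A²+B²)=0.4083;  θ1 = -1.3388+1.2509 ≈ -0.0878
arm 2 (φ=120.0°): x'=-0.0354, y'=-0.0790
  A=0.2154, B=-0.3974, C=(l²−L²−A²−y'²−z²)/(2L)=-0.0904
  γ=atan2(-0.3974,0.2154)=-1.0740;  ψ=arccos(-0.1999)=1.7720;  θ2=γ+ψ≈0.6980
arm 3 (φ=240.0°): x'=-0.0507, y'=0.0702
  e−x'=0.2307;  (l²−L²−(e−x')²−y'²−z²)/2L = -0.1178
  γ=atan2(-0.3974,0.2307)=-1.0449;  ψ=arccos(-0.2564)=1.8300;  θ3=γ+ψ≈0.7852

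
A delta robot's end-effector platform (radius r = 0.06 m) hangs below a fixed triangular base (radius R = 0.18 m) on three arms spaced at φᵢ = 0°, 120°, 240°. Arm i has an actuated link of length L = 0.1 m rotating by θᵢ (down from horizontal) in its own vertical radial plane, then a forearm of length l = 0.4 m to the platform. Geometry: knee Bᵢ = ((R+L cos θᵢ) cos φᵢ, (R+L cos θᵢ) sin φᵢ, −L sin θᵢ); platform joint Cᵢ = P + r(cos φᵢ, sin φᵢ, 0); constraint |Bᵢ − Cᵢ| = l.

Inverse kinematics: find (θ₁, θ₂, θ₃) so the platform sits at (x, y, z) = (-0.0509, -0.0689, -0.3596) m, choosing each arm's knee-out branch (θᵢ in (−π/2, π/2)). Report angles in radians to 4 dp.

θ₁ = 0.6110, θ₂ = 0.5238, θ₃ = -0.1748

φ1=0.0° → target in arm frame (-0.0509, -0.0689)
  e−x'=0.1709;  (l²−L²−(e−x')²−y'²−z²)/2L = -0.0663
  √(A²+B²)=0.3981;  θ1 = -1.1271+1.7382 ≈ 0.6110
φ2=120.0° → target in arm frame (-0.0342, 0.0785)
  A=0.1542, B=-0.3596, C=(l²−L²−A²−y'²−z²)/(2L)=-0.0463
  θ2 = atan2(B,A) + arccos(C/0.3913) = 0.5238
rotate P by −φ3: (0.0851, -0.0096, -0.3596)
  A=0.0349, B=-0.3596, C=(l²−L²−A²−y'²−z²)/(2L)=0.0969
  γ=atan2(-0.3596,0.0349)=-1.4741;  ψ=arccos(0.2682)=1.2993;  θ3=γ+ψ≈-0.1748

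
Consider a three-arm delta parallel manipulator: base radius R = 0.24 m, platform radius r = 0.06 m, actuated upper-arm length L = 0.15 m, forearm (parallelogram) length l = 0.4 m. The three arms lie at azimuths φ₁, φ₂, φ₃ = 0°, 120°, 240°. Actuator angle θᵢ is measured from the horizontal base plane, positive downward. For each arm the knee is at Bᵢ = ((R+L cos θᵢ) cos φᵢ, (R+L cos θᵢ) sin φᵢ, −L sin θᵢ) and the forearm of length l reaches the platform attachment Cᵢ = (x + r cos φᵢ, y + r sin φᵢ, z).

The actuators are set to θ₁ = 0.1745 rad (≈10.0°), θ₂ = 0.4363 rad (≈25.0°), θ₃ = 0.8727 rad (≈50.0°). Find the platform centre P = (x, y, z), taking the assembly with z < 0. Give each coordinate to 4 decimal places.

(0.0554, 0.0477, -0.3152)

φ1=0.0°: virtual centre (0.3277, 0.0000, -0.0260), radius l
arm 2 at φ=120.0°: (R−r)+L cos θ2 = 0.3159;  O2 = (-0.1580, 0.2736, -0.0634)
φ3=240.0°: virtual centre (-0.1382, -0.2394, -0.1149), radius l
eliminate P² terms by subtracting sphere 1 from 2 and 3
plane₁₂: -0.9714x+0.5472y+-0.0747z = -0.0042
Cramer: x(z) = 0.0124-0.1364z;  y(z) = 0.0144-0.1057z
into |P−O₁|² = l²: 1.0298z² + 0.1351z + -0.0597 = 0;  Δ = 0.2642;  z = -0.3152 or 0.1840 → z<0 root = -0.3152
x = 0.0554, y = 0.0477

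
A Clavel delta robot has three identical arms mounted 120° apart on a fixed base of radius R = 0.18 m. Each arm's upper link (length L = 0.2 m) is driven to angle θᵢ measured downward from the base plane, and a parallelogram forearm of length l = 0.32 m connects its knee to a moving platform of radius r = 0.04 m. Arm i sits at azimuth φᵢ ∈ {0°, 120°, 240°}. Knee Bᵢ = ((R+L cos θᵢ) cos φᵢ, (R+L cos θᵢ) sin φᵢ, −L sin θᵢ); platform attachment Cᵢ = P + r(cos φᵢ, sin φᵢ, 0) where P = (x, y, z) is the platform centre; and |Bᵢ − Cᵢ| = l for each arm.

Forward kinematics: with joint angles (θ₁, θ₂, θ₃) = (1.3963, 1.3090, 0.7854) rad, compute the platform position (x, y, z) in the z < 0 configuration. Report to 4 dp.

(-0.0602, -0.0747, -0.4009)

S1 = (0.1747·cos0.0°, 0.1747·sin0.0°, -0.1970) = (0.1747, 0.0000, -0.1970)
S2 = (0.1918·cos120.0°, 0.1918·sin120.0°, -0.1932) = (-0.0959, 0.1661, -0.1932)
arm 3 at φ=240.0°: e+L cos θ3 = 0.2814;  S3 = (-0.1407, -0.2437, -0.1414)
eliminate P² terms by subtracting sphere 1 from 2 and 3
plane₁₂: -0.5412x+0.3321y+0.0076z = 0.0048
Cramer: x(z) = -0.0259+0.0857z;  y(z) = -0.0278+0.1169z
sphere 1 gives Az²+Bz+C=0 with A=1.0210, B=0.3530, C=-0.0226;  B²−4AC=0.2169;  roots -0.4009, 0.0552;  negative root z = -0.4009
x = -0.0602, y = -0.0747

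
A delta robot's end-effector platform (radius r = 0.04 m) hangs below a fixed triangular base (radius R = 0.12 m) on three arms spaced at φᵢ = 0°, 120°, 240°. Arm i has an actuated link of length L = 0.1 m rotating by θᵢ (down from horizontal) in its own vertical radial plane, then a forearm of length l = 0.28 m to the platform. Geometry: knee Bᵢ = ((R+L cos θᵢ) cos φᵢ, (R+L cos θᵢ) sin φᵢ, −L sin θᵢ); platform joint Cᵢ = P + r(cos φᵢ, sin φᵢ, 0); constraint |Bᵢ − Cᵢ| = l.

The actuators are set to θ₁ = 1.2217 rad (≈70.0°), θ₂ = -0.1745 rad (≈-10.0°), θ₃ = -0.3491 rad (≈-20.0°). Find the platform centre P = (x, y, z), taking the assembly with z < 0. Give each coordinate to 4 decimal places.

φ1=0.0°: virtual centre (0.1142, 0.0000, -0.0940), radius l
arm 2 at φ=120.0°: (R−r)+L cos θ2 = 0.1785;  O2 = (-0.0892, 0.1546, 0.0174)
arm 3 at φ=240.0°: (R−r)+L cos θ3 = 0.1740;  O3 = (-0.0870, -0.1507, 0.0342)
subtract pairs → two planes through P
plane₁₂: -0.4069x+0.3091y+0.2227z = 0.0103
det = 0.2470;  x = -0.0245+0.5925z,  y = 0.0010+0.0596z
quadratic in z: (1.3546)z²+(0.0237)z+(-0.0503)=0, √Δ=0.5227 → z ∈ {-0.2017, 0.1842}; z = -0.2017 (taking z<0)
x = -0.1440, y = -0.0110

(-0.1440, -0.0110, -0.2017)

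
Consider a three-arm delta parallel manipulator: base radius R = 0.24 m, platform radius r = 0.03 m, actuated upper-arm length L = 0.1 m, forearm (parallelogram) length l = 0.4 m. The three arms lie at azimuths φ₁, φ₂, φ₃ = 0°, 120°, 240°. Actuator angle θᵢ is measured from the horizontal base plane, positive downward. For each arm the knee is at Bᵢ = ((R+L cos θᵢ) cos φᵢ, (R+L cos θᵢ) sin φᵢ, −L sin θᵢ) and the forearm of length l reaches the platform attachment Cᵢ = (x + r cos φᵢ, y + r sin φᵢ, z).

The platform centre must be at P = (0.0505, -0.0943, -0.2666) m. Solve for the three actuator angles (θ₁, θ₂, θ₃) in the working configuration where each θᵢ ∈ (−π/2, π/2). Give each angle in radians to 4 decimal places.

θ₁ = -0.2613, θ₂ = 1.1343, θ₃ = -0.3485

rotate P by −φ1: (0.0505, -0.0943, -0.2666)
  A cos θ + B sin θ = C:  0.1595·cos θ + -0.2666·sin θ = 0.2230
  γ=atan2(-0.2666,0.1595)=-1.0316;  ψ=arccos(0.7177)=0.7703;  θ1=γ+ψ≈-0.2613
arm 2 (φ=120.0°): x'=-0.1069, y'=0.0034
  e−x'=0.3169;  (l²−L²−(e−x')²−y'²−z²)/2L = -0.1076
  γ=atan2(-0.2666,0.3169)=-0.6994;  ψ=arccos(-0.2599)=1.8337;  θ2=γ+ψ≈1.1343
arm 3 (φ=240.0°): x'=0.0564, y'=0.0909
  A cos θ + B sin θ = C:  0.1536·cos θ + -0.2666·sin θ = 0.2354
  θ3 = atan2(B,A) + arccos(C/0.3077) = -0.3485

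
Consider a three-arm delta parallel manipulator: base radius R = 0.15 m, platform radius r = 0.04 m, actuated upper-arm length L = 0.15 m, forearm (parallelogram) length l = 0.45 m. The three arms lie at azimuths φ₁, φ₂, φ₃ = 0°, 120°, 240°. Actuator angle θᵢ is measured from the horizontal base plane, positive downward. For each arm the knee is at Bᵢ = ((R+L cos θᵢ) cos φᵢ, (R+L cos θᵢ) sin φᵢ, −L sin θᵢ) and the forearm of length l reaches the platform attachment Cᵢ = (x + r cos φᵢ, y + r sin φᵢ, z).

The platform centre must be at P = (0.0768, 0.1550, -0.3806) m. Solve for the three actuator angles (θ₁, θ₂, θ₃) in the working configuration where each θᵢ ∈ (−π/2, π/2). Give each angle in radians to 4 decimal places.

θ₁ = -0.0005, θ₂ = -0.0874, θ₃ = 0.9596

arm 1 (φ=0.0°): x'=0.0768, y'=0.1550
  e−x'=0.0332;  (l²−L²−(e−x')²−y'²−z²)/2L = 0.0334
  θ1 = atan2(B,A) + arccos(C/0.3820) = -0.0005
φ2=120.0° → target in arm frame (0.0958, -0.1440)
  A cos θ + B sin θ = C:  0.0142·cos θ + -0.3806·sin θ = 0.0473
  γ=atan2(-0.3806,0.0142)=-1.5336;  ψ=arccos(0.1243)=1.4462;  θ2=γ+ψ≈-0.0874
arm 3 (φ=240.0°): x'=-0.1726, y'=-0.0110
  A=0.2826, B=-0.3806, C=(l²−L²−A²−y'²−z²)/(2L)=-0.1495
  γ=atan2(-0.3806,0.2826)=-0.9320;  ψ=arccos(-0.3154)=1.8917;  θ3=γ+ψ≈0.9596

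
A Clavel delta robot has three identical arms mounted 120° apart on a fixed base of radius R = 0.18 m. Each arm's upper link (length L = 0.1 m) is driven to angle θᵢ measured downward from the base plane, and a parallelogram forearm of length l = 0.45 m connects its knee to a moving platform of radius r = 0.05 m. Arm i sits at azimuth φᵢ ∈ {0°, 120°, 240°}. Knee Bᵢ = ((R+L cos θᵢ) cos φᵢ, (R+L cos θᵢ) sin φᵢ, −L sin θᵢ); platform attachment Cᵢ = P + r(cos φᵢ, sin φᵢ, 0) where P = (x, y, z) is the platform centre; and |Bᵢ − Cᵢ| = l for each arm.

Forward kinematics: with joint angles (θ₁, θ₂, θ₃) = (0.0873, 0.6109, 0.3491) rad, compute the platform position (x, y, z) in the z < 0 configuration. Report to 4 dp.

centre 1 = (0.2296·cos0.0°, 0.2296·sin0.0°, -0.0087) = (0.2296, 0.0000, -0.0087)
φ2=120.0°: virtual centre (-0.1060, 0.1835, -0.0574), radius l
φ3=240.0°: virtual centre (-0.1120, -0.1940, -0.0342), radius l
eliminate P² terms by subtracting sphere 1 from 2 and 3
linear system: -0.6712x+0.3670y = -0.0046−-0.0973z; -0.6832x+-0.3879y = -0.0015−-0.0510z
det = 0.5111;  x = 0.0045+-0.1104z,  y = -0.0042+0.0631z
into |P−centre ₁|² = l²: 1.0162z² + 0.0666z + -0.1517 = 0;  Δ = 0.6213;  z = -0.4206 or 0.3550 → z<0 root = -0.4206
x = 0.0510, y = -0.0308

(0.0510, -0.0308, -0.4206)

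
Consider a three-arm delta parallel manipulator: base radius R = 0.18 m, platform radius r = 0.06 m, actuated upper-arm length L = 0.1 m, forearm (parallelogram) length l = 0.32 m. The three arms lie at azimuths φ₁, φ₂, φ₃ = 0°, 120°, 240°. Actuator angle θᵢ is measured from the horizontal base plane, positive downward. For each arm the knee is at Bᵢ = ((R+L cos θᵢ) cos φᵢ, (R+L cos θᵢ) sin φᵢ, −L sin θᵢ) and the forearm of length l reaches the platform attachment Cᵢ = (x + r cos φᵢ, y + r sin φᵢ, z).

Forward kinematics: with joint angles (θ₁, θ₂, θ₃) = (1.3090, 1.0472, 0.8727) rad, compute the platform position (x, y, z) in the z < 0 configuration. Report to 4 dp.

φ1=0.0°: virtual centre (0.1459, 0.0000, -0.0966), radius l
φ2=120.0°: virtual centre (-0.0850, 0.1472, -0.0866), radius l
φ3=240.0°: virtual centre (-0.0921, -0.1596, -0.0766), radius l
eliminate P² terms by subtracting sphere 1 from 2 and 3
plane₁₂: -0.4618x+0.2944y+0.0200z = 0.0058
Cramer: x(z) = -0.0159+0.0631z;  y(z) = -0.0052+0.0311z
sphere 1 gives Az²+Bz+C=0 with A=1.0050, B=0.1724, C=-0.0669;  B²−4AC=0.2986;  roots -0.3577, 0.1861;  negative root z = -0.3577
x = -0.0384, y = -0.0163

(-0.0384, -0.0163, -0.3577)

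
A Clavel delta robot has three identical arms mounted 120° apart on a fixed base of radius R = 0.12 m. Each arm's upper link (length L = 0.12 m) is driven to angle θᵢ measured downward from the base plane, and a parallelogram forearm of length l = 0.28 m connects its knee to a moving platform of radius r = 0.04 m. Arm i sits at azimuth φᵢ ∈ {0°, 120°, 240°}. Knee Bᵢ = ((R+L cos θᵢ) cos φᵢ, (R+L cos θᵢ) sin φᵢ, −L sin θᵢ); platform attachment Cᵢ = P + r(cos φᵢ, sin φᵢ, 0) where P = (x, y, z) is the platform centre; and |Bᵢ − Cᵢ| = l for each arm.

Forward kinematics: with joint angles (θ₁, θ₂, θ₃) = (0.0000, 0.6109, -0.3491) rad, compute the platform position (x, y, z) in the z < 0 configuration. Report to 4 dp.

(0.0149, -0.0715, -0.1975)

S1 = (0.2000·cos0.0°, 0.2000·sin0.0°, 0.0000) = (0.2000, 0.0000, 0.0000)
φ2=120.0°: virtual centre (-0.0891, 0.1544, -0.0688), radius l
φ3=240.0°: virtual centre (-0.0964, -0.1669, 0.0410), radius l
subtract pairs → two planes through P
[-0.5783 0.3088 -0.1377]·P = -0.0035;  [-0.5928 -0.3339 0.0821]·P = -0.0012
det = 0.3761;  x = 0.0040+-0.0548z,  y = -0.0037+0.3432z
sphere 1 gives Az²+Bz+C=0 with A=1.1208, B=0.0189, C=-0.0400;  B²−4AC=0.1796;  roots -0.1975, 0.1806;  negative root z = -0.1975
x = 0.0149, y = -0.0715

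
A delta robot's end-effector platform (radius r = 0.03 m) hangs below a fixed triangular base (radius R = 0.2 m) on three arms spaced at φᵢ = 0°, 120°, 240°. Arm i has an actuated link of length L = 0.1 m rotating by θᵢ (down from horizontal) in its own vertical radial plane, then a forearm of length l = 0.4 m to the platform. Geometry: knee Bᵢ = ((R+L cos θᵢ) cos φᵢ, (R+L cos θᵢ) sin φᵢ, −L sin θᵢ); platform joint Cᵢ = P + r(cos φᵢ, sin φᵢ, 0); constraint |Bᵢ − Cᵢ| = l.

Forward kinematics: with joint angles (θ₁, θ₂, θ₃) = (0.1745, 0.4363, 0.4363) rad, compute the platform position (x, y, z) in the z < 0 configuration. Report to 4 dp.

φ1=0.0°: virtual centre (0.2685, 0.0000, -0.0174), radius l
arm 2 at φ=120.0°: (R−r)+L cos θ2 = 0.2606;  S2 = (-0.1303, 0.2257, -0.0423)
S3 = (0.2606·cos240.0°, 0.2606·sin240.0°, -0.0423) = (-0.1303, -0.2257, -0.0423)
subtract pairs → two planes through P
[-0.7976 0.4514 -0.0498]·P = -0.0027;  [-0.7976 -0.4514 -0.0498]·P = -0.0027
det = 0.7201;  x = 0.0033+-0.0624z,  y = 0.0000+0.0000z
into |P−S₁|² = l²: 1.0039z² + 0.0678z + -0.0894 = 0;  Δ = 0.3636;  z = -0.3341 or 0.2665 → z<0 root = -0.3341
x = 0.0242, y = 0.0000

(0.0242, 0.0000, -0.3341)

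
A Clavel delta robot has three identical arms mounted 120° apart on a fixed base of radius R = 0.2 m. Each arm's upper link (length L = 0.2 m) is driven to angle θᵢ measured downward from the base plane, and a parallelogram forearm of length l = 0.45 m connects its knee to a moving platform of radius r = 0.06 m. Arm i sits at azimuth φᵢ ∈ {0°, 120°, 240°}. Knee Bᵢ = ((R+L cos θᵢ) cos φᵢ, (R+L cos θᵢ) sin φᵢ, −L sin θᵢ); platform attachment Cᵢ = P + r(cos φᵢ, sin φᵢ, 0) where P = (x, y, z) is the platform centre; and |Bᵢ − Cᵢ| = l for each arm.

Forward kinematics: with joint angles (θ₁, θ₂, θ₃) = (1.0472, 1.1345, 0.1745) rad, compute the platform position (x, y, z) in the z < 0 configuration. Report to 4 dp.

(-0.0723, -0.1610, -0.4544)

S1 = (0.2400·cos0.0°, 0.2400·sin0.0°, -0.1732) = (0.2400, 0.0000, -0.1732)
φ2=120.0°: virtual centre (-0.1123, 0.1944, -0.1813), radius l
S3 = (0.3370·cos240.0°, 0.3370·sin240.0°, -0.0347) = (-0.1685, -0.2918, -0.0347)
subtract pairs → two planes through P
[-0.7045 0.3889 -0.0161]·P = -0.0043;  [-0.8170 -0.5836 0.2770]·P = 0.0271
Cramer: x(z) = -0.0110+0.1349z;  y(z) = -0.0311+0.2858z
into |P−S₁|² = l²: 1.0999z² + 0.2609z + -0.1085 = 0;  Δ = 0.5455;  z = -0.4544 or 0.2172 → z<0 root = -0.4544
x = -0.0723, y = -0.1610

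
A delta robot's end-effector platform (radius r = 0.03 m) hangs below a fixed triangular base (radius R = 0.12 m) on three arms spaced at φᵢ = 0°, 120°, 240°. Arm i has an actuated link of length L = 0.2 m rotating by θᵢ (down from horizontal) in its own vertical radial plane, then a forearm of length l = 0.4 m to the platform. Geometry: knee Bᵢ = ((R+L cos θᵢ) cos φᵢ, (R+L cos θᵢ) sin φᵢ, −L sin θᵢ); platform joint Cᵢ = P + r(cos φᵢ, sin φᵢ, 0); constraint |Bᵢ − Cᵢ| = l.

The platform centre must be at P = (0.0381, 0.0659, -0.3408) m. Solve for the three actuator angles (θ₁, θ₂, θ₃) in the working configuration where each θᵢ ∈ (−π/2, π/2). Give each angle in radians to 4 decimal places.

θ₁ = 0.1742, θ₂ = 0.1745, θ₃ = 0.6107

φ1=0.0° → target in arm frame (0.0381, 0.0659)
  A=0.0519, B=-0.3408, C=(l²−L²−A²−y'²−z²)/(2L)=-0.0080
  γ=atan2(-0.3408,0.0519)=-1.4197;  ψ=arccos(-0.0231)=1.5939;  θ1=γ+ψ≈0.1742
arm 2 (φ=120.0°): x'=0.0380, y'=-0.0659
  A cos θ + B sin θ = C:  0.0520·cos θ + -0.3408·sin θ = -0.0080
  √(A²+B²)=0.3447;  θ2 = -1.4194+1.5940 ≈ 0.1745
φ3=240.0° → target in arm frame (-0.0761, 0.0000)
  A=0.1661, B=-0.3408, C=(l²−L²−A²−y'²−z²)/(2L)=-0.0594
  √(A²+B²)=0.3791;  θ3 = -1.1172+1.7280 ≈ 0.6107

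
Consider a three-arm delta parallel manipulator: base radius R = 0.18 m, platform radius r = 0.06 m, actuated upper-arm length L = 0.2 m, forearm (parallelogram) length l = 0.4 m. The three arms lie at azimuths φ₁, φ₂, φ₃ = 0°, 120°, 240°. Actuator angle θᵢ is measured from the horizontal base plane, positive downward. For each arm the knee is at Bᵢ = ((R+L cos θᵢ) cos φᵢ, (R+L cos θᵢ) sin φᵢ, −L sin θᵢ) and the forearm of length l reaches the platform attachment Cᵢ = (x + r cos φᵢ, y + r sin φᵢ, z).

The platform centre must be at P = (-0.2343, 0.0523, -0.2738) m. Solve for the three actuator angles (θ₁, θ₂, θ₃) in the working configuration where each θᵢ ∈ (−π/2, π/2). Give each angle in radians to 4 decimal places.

arm 1 (φ=0.0°): x'=-0.2343, y'=0.0523
  A=0.3543, B=-0.2738, C=(l²−L²−A²−y'²−z²)/(2L)=-0.2081
  γ=atan2(-0.2738,0.3543)=-0.6579;  ψ=arccos(-0.4647)=2.0541;  θ1=γ+ψ≈1.3962
arm 2 (φ=120.0°): x'=0.1624, y'=0.1768
  A=-0.0424, B=-0.2738, C=(l²−L²−A²−y'²−z²)/(2L)=0.0300
  θ2 = atan2(B,A) + arccos(C/0.2771) = -0.2622
φ3=240.0° → target in arm frame (0.0719, -0.2291)
  e−x'=0.0481;  (l²−L²−(e−x')²−y'²−z²)/2L = -0.0244
  √(A²+B²)=0.2780;  θ3 = -1.3967+1.6586 ≈ 0.2619

θ₁ = 1.3962, θ₂ = -0.2622, θ₃ = 0.2619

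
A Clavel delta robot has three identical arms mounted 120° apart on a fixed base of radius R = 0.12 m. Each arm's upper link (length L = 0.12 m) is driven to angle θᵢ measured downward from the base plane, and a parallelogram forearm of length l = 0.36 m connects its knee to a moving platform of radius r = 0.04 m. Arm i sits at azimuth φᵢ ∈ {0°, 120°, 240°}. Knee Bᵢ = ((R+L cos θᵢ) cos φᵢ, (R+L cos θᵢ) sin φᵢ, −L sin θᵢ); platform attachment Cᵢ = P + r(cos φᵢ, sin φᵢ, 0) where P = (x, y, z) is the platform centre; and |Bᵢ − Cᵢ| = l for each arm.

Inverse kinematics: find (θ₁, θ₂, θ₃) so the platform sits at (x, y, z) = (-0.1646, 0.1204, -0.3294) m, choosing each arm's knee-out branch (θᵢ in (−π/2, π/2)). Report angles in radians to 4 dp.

rotate P by −φ1: (-0.1646, 0.1204, -0.3294)
  e−x'=0.2446;  (l²−L²−(e−x')²−y'²−z²)/2L = -0.2818
  γ=atan2(-0.3294,0.2446)=-0.9321;  ψ=arccos(-0.6868)=2.3279;  θ1=γ+ψ≈1.3958
rotate P by −φ2: (0.1866, 0.0823, -0.3294)
  A cos θ + B sin θ = C:  -0.1066·cos θ + -0.3294·sin θ = -0.0477
  γ=atan2(-0.3294,-0.1066)=-1.8837;  ψ=arccos(-0.1377)=1.7089;  θ2=γ+ψ≈-0.1747
φ3=240.0° → target in arm frame (-0.0220, -0.2027)
  A=0.1020, B=-0.3294, C=(l²−L²−A²−y'²−z²)/(2L)=-0.1867
  √(A²+B²)=0.3448;  θ3 = -1.2706+2.1430 ≈ 0.8724

θ₁ = 1.3958, θ₂ = -0.1747, θ₃ = 0.8724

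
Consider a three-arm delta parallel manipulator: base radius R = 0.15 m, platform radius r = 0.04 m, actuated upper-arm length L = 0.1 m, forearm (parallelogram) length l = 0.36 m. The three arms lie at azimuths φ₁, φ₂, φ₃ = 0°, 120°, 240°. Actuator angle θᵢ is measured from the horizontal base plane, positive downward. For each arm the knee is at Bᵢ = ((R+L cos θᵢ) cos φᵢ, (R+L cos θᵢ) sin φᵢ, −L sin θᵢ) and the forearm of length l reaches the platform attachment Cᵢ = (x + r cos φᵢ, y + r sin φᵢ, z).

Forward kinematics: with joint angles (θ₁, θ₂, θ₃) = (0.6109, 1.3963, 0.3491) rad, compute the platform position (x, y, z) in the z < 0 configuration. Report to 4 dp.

(0.0362, -0.1150, -0.3609)

φ1=0.0°: virtual centre (0.1919, 0.0000, -0.0574), radius l
S2 = (0.1274·cos120.0°, 0.1274·sin120.0°, -0.0985) = (-0.0637, 0.1103, -0.0985)
S3 = (0.2040·cos240.0°, 0.2040·sin240.0°, -0.0342) = (-0.1020, -0.1766, -0.0342)
|S₂|²−|S₁|² = -0.0142;  |S₃|²−|S₁|² = 0.0027
linear system: -0.5112x+0.2206y = -0.0142−-0.0822z; -0.5878x+-0.3533y = 0.0027−0.0463z
det = 0.3103;  x = 0.0143+-0.0607z,  y = -0.0313+0.2321z
into |P−S₁|² = l²: 1.0576z² + 0.1218z + -0.0938 = 0;  Δ = 0.4115;  z = -0.3609 or 0.2457 → z<0 root = -0.3609
x = 0.0362, y = -0.1150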